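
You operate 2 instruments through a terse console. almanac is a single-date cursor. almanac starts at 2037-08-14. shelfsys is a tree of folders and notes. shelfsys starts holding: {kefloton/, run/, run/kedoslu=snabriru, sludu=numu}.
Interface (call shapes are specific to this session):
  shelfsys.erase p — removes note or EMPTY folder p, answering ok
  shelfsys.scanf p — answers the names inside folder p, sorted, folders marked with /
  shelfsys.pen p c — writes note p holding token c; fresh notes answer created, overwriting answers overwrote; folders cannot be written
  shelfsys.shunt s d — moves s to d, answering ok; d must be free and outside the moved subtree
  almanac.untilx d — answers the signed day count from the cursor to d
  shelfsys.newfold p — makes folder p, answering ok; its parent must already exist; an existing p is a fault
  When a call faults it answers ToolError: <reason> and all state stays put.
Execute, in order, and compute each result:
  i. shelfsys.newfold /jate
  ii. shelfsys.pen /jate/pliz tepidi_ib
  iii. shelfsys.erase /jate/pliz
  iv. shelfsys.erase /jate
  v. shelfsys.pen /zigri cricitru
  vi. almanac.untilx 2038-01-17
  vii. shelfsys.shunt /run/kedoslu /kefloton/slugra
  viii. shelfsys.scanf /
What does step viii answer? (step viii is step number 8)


Answer: [kefloton/, run/, sludu, zigri]

Derivation:
Using newfold on p='/jate', yielding ok.
Invoking pen on p='/jate/pliz', c='tepidi_ib', and observe created.
Invoking erase on p='/jate/pliz', and see ok.
Using erase on p='/jate', and observe ok.
I call pen on p='/zigri', c='cricitru', and see created.
Calling untilx on d='2038-01-17': 156.
Now I run shunt on s='/run/kedoslu', d='/kefloton/slugra', and see ok.
I invoke scanf on p='/', and see [kefloton/, run/, sludu, zigri].


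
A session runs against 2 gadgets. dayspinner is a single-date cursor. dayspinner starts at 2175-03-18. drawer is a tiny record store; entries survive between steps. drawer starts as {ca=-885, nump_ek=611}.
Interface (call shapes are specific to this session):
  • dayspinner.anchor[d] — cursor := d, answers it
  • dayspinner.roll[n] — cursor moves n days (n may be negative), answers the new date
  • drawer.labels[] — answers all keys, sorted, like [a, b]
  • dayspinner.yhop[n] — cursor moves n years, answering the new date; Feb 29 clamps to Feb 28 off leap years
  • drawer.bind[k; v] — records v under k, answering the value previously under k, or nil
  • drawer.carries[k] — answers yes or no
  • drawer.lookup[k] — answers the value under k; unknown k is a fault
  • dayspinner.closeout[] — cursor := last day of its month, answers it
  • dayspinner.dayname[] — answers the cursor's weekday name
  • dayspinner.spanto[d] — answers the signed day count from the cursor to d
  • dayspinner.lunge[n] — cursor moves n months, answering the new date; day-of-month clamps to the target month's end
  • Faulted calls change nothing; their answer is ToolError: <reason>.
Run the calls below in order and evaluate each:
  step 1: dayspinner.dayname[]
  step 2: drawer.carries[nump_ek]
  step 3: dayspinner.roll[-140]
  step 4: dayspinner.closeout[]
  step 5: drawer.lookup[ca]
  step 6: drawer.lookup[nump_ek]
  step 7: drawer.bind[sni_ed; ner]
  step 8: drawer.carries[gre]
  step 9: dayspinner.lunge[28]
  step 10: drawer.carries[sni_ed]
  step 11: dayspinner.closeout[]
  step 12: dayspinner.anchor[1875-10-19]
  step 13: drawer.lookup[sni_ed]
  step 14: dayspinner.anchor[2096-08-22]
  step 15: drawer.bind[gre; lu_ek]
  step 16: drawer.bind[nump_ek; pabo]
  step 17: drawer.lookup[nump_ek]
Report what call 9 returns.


-> dayname()
<- Saturday
-> carries(k='nump_ek')
<- yes
-> roll(n='-140')
<- 2174-10-29
-> closeout()
<- 2174-10-31
-> lookup(k='ca')
<- -885
-> lookup(k='nump_ek')
<- 611
-> bind(k='sni_ed', v='ner')
<- nil
-> carries(k='gre')
<- no
-> lunge(n='28')
<- 2177-02-28
-> carries(k='sni_ed')
<- yes
-> closeout()
<- 2177-02-28
-> anchor(d='1875-10-19')
<- 1875-10-19
-> lookup(k='sni_ed')
<- ner
-> anchor(d='2096-08-22')
<- 2096-08-22
-> bind(k='gre', v='lu_ek')
<- nil
-> bind(k='nump_ek', v='pabo')
<- 611
-> lookup(k='nump_ek')
<- pabo

Answer: 2177-02-28


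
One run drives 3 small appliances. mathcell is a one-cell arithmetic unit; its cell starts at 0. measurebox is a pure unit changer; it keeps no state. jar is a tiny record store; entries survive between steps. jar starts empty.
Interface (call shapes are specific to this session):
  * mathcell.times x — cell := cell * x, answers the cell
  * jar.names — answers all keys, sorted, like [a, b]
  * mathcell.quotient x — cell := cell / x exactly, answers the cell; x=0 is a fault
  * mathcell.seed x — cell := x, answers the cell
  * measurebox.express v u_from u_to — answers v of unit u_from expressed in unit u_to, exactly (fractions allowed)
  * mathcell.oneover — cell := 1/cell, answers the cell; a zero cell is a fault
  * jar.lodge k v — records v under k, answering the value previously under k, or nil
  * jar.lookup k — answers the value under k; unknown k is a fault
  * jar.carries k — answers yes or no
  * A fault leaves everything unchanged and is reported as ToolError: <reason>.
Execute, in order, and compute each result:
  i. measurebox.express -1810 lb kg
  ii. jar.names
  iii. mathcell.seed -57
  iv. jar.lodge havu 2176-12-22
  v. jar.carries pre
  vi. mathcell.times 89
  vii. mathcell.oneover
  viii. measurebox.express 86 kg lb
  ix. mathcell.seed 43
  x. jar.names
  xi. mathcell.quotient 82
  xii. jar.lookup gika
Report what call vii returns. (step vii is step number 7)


Using measurebox.express passing v='-1810', u_from='lb', u_to='kg', and see -8210021897/10000000.
Using jar.names(): [].
Then mathcell.seed passing x='-57', — result: -57.
I call jar.lodge passing k='havu', v='2176-12-22', yielding nil.
Then jar.carries passing k='pre', → no.
Invoking mathcell.times passing x='89': -5073.
I run mathcell.oneover: -1/5073.
I use measurebox.express passing v='86', u_from='kg', u_to='lb', → 8600000000/45359237.
I call mathcell.seed passing x='43', yielding 43.
Then jar.names, — result: [havu].
Using mathcell.quotient passing x='82', — result: 43/82.
Then jar.lookup passing k='gika', and observe ToolError: no such key gika.

Answer: -1/5073


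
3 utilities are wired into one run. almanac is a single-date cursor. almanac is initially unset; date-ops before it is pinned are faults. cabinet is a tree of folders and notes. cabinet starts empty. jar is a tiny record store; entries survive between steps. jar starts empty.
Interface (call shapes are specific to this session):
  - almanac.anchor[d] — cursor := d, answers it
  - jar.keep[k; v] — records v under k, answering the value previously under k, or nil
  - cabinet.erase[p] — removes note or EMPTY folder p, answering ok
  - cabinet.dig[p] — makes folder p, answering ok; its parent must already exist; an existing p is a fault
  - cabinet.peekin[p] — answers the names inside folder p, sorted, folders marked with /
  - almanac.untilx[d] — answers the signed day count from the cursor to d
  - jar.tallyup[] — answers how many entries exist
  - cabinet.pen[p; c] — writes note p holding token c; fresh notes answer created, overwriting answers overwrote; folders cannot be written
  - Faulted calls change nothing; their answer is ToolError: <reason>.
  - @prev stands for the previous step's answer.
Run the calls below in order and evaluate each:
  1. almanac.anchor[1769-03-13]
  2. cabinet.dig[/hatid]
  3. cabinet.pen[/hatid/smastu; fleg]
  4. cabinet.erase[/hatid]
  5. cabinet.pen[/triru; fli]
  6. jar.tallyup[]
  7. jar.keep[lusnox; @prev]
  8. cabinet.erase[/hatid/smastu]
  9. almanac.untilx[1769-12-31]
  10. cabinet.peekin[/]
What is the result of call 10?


Answer: [hatid/, triru]

Derivation:
I use anchor passing 1769-03-13: 1769-03-13.
Invoking dig passing /hatid, which returns ok.
I use pen passing /hatid/smastu, fleg: created.
I call erase passing /hatid, and get ToolError: not empty.
I call pen passing /triru, fli, yielding created.
Now I run tallyup(): 0.
Using keep passing lusnox, @prev: nil.
Then erase passing /hatid/smastu, giving ok.
Using untilx passing 1769-12-31, and see 293.
Next I call peekin passing /, → [hatid/, triru].


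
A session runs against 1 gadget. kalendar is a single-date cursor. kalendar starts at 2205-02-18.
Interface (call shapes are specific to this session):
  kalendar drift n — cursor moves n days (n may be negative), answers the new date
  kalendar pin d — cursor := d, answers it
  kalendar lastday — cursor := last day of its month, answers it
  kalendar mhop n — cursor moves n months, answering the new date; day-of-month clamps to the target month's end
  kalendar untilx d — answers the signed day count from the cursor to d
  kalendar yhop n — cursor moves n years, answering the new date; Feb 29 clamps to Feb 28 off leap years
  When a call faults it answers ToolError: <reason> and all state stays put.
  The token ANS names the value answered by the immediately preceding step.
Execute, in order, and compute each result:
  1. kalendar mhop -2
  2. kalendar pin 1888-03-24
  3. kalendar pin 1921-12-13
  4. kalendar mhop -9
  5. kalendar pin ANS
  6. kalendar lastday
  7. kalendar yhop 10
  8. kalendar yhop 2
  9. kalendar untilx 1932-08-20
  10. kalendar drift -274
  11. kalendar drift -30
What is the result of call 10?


Answer: 1932-06-30

Derivation:
I invoke kalendar mhop using n: -2: 2204-12-18.
Now I run kalendar pin using d: 1888-03-24, giving 1888-03-24.
I try kalendar pin using d: 1921-12-13, — result: 1921-12-13.
I call kalendar mhop using n: -9, yielding 1921-03-13.
I invoke kalendar pin using d: ANS, which returns 1921-03-13.
Using kalendar lastday: 1921-03-31.
Calling kalendar yhop using n: 10: 1931-03-31.
I run kalendar yhop using n: 2, yielding 1933-03-31.
Then kalendar untilx using d: 1932-08-20, → -223.
Now I run kalendar drift using n: -274, — result: 1932-06-30.
I use kalendar drift using n: -30, which returns 1932-05-31.


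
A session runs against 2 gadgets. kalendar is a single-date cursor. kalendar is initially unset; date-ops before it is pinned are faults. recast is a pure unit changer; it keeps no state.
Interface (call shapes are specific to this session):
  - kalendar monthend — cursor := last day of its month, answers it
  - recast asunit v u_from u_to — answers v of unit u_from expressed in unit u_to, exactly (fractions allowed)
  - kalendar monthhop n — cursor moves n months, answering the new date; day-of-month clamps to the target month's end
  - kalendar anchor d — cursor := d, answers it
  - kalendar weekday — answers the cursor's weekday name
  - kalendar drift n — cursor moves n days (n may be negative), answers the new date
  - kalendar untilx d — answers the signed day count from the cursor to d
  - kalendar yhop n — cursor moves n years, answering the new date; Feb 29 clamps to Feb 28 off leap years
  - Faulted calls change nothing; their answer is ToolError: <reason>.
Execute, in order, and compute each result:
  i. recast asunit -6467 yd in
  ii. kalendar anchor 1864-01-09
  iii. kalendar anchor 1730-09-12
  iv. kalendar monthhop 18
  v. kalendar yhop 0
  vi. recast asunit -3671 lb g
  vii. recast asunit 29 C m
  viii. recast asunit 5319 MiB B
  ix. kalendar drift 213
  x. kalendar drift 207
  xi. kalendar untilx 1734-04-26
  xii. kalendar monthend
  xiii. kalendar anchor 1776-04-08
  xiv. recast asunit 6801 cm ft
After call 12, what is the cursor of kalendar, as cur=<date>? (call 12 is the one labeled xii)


Answer: cur=1733-05-31

Derivation:
;; 1. recast asunit(-6467, yd, in) => -232812
;; 2. kalendar anchor(1864-01-09) => 1864-01-09
;; 3. kalendar anchor(1730-09-12) => 1730-09-12
;; 4. kalendar monthhop(18) => 1732-03-12
;; 5. kalendar yhop(0) => 1732-03-12
;; 6. recast asunit(-3671, lb, g) => -166513759027/100000
;; 7. recast asunit(29, C, m) => ToolError: incompatible units
;; 8. recast asunit(5319, MiB, B) => 5577375744
;; 9. kalendar drift(213) => 1732-10-11
;; 10. kalendar drift(207) => 1733-05-06
;; 11. kalendar untilx(1734-04-26) => 355
;; 12. kalendar monthend() => 1733-05-31
;; 13. kalendar anchor(1776-04-08) => 1776-04-08
;; 14. recast asunit(6801, cm, ft) => 56675/254


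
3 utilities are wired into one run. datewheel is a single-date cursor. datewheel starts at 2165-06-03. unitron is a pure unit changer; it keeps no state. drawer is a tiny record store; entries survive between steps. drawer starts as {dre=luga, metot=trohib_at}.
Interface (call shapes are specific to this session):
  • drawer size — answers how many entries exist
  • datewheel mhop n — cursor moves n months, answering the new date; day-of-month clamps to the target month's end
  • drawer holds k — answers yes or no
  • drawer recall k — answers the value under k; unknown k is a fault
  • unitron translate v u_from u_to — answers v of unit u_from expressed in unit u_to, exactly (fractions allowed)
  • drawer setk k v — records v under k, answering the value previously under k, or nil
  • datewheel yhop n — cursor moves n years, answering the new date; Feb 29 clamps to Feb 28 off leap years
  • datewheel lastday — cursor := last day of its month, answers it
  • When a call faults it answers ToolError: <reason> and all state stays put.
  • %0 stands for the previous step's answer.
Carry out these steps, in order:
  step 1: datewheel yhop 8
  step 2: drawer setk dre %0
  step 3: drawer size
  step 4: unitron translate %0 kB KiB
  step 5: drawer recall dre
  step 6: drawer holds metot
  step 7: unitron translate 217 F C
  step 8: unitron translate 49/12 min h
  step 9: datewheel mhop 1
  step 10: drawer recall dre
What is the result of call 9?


Answer: 2173-07-03

Derivation:
Do: datewheel yhop[n→8]
See: 2173-06-03
Do: drawer setk[k→dre; v→%0]
See: luga
Do: drawer size[]
See: 2
Do: unitron translate[v→%0; u_from→kB; u_to→KiB]
See: 125/64
Do: drawer recall[k→dre]
See: 2173-06-03
Do: drawer holds[k→metot]
See: yes
Do: unitron translate[v→217; u_from→F; u_to→C]
See: 925/9
Do: unitron translate[v→49/12; u_from→min; u_to→h]
See: 49/720
Do: datewheel mhop[n→1]
See: 2173-07-03
Do: drawer recall[k→dre]
See: 2173-06-03


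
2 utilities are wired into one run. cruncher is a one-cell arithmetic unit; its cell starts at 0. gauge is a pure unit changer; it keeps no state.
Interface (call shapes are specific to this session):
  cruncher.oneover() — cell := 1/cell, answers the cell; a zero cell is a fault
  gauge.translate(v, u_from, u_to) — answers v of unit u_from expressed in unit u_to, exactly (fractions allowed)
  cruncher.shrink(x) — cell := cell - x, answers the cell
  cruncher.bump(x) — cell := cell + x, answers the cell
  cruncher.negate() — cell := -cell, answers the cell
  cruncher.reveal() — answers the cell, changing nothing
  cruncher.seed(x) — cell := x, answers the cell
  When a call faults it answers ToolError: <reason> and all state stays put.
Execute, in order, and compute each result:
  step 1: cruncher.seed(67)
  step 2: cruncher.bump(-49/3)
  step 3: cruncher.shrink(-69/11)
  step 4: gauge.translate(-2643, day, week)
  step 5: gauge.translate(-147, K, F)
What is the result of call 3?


Answer: 1879/33

Derivation:
# cruncher.seed(x=67) == 67
# cruncher.bump(x=-49/3) == 152/3
# cruncher.shrink(x=-69/11) == 1879/33
# gauge.translate(v=-2643, u_from=day, u_to=week) == -2643/7
# gauge.translate(v=-147, u_from=K, u_to=F) == -72427/100


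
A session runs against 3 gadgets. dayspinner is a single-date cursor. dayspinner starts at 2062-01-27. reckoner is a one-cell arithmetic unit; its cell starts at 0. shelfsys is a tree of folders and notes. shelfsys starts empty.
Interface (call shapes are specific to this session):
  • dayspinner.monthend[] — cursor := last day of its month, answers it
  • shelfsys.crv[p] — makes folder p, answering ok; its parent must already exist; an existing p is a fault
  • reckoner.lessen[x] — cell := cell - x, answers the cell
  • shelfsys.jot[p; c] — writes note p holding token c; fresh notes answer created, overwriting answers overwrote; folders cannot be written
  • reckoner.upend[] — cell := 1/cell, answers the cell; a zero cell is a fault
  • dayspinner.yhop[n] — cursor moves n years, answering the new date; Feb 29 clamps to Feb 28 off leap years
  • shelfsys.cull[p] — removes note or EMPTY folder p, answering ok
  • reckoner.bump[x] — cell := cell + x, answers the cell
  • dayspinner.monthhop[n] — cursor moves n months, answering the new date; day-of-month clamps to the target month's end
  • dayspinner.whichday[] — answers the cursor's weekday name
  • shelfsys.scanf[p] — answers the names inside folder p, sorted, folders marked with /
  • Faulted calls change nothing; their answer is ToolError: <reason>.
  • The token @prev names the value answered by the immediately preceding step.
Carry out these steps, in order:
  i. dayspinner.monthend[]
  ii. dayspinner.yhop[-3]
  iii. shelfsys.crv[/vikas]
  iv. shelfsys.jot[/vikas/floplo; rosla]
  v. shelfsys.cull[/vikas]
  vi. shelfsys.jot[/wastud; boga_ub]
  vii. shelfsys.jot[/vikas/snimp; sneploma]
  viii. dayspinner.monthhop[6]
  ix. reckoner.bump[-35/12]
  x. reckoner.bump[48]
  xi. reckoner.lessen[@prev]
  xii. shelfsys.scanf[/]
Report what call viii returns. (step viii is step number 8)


Now I run dayspinner.monthend(), and see 2062-01-31.
Next I call dayspinner.yhop passing n='-3': 2059-01-31.
I run shelfsys.crv passing p='/vikas', → ok.
Using shelfsys.jot passing p='/vikas/floplo', c='rosla', giving created.
Invoking shelfsys.cull passing p='/vikas', — result: ToolError: not empty.
Invoking shelfsys.jot passing p='/wastud', c='boga_ub', and see created.
Next I call shelfsys.jot passing p='/vikas/snimp', c='sneploma', giving created.
Then dayspinner.monthhop passing n='6', → 2059-07-31.
Calling reckoner.bump passing x='-35/12', giving -35/12.
Now I run reckoner.bump passing x='48', giving 541/12.
Using reckoner.lessen passing x='@prev': 0.
Using shelfsys.scanf passing p='/', giving [vikas/, wastud].

Answer: 2059-07-31


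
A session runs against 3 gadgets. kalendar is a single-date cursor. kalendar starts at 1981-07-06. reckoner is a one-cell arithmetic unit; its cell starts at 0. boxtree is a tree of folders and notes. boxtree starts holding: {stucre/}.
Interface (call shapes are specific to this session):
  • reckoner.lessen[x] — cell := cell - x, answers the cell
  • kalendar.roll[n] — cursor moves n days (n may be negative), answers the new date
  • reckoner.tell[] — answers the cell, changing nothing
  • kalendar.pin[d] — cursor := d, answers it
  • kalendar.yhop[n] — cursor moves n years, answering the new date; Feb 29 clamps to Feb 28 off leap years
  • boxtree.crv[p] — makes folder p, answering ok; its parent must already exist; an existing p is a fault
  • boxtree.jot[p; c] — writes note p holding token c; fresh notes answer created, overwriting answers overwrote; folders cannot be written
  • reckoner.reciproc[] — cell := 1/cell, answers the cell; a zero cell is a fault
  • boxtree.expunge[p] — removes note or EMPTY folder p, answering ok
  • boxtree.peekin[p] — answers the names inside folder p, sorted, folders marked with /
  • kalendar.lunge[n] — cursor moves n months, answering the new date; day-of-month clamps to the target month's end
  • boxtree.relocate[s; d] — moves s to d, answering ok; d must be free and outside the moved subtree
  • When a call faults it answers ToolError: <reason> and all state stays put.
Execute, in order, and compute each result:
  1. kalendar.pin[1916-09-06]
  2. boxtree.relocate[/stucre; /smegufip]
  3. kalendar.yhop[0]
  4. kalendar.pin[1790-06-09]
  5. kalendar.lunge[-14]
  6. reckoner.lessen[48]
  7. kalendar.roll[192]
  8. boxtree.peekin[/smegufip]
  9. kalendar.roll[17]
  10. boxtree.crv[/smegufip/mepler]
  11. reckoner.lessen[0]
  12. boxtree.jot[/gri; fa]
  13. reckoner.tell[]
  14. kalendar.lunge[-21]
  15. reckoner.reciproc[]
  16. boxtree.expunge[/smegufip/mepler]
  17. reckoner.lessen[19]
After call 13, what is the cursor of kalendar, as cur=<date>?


Answer: cur=1789-11-04

Derivation:
! 1. pin(d='1916-09-06') -> 1916-09-06
! 2. relocate(s='/stucre', d='/smegufip') -> ok
! 3. yhop(n='0') -> 1916-09-06
! 4. pin(d='1790-06-09') -> 1790-06-09
! 5. lunge(n='-14') -> 1789-04-09
! 6. lessen(x='48') -> -48
! 7. roll(n='192') -> 1789-10-18
! 8. peekin(p='/smegufip') -> []
! 9. roll(n='17') -> 1789-11-04
! 10. crv(p='/smegufip/mepler') -> ok
! 11. lessen(x='0') -> -48
! 12. jot(p='/gri', c='fa') -> created
! 13. tell() -> -48
! 14. lunge(n='-21') -> 1788-02-04
! 15. reciproc() -> -1/48
! 16. expunge(p='/smegufip/mepler') -> ok
! 17. lessen(x='19') -> -913/48


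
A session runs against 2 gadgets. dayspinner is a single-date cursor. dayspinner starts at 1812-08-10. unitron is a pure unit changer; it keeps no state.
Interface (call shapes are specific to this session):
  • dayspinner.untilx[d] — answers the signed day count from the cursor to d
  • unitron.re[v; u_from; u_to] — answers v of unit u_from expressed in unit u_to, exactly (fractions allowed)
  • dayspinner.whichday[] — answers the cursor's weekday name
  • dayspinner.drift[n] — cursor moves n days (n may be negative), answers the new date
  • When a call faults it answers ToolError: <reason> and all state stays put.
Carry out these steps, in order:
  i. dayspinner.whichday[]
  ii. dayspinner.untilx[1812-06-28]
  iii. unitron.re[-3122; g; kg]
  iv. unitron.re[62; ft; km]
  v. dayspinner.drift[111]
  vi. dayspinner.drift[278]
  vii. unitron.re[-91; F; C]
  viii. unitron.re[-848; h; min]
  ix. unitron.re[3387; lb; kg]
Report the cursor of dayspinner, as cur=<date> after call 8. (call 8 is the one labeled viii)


I run dayspinner.whichday(): Monday.
Next I call dayspinner.untilx with 1812-06-28, and observe -43.
Next I call unitron.re with -3122, g, kg, yielding -1561/500.
Then unitron.re with 62, ft, km: 11811/625000.
I try dayspinner.drift with 111: 1812-11-29.
Invoking dayspinner.drift with 278, — result: 1813-09-03.
I try unitron.re with -91, F, C, and observe -205/3.
Then unitron.re with -848, h, min, yielding -50880.
Next I call unitron.re with 3387, lb, kg, which returns 153631735719/100000000.

Answer: cur=1813-09-03


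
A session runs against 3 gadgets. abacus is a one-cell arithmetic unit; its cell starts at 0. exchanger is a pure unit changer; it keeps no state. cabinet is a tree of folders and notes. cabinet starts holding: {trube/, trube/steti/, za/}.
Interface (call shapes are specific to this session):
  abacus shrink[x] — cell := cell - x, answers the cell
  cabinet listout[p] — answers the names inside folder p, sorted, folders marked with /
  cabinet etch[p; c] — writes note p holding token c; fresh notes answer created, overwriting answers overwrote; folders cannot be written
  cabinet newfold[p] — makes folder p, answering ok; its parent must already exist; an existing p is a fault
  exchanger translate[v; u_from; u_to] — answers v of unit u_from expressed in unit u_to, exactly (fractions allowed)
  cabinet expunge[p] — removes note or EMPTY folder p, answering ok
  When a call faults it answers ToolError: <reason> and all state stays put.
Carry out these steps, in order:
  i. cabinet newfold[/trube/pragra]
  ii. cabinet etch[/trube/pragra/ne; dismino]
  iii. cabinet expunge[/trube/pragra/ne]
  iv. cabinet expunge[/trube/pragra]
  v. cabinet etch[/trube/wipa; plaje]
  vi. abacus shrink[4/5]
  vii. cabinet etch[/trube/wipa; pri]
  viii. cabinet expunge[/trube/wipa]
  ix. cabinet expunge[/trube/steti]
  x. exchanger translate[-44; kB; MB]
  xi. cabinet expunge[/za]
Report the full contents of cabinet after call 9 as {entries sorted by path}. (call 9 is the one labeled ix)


Answer: {trube/, za/}

Derivation:
I call cabinet newfold(p: /trube/pragra), and get ok.
Now I run cabinet etch(p: /trube/pragra/ne, c: dismino), and get created.
Invoking cabinet expunge(p: /trube/pragra/ne), yielding ok.
Calling cabinet expunge(p: /trube/pragra), and observe ok.
Then cabinet etch(p: /trube/wipa, c: plaje), which returns created.
Now I run abacus shrink(x: 4/5): -4/5.
I invoke cabinet etch(p: /trube/wipa, c: pri), — result: overwrote.
Then cabinet expunge(p: /trube/wipa), giving ok.
I invoke cabinet expunge(p: /trube/steti), giving ok.
Calling exchanger translate(v: -44, u_from: kB, u_to: MB), — result: -11/250.
I try cabinet expunge(p: /za), — result: ok.


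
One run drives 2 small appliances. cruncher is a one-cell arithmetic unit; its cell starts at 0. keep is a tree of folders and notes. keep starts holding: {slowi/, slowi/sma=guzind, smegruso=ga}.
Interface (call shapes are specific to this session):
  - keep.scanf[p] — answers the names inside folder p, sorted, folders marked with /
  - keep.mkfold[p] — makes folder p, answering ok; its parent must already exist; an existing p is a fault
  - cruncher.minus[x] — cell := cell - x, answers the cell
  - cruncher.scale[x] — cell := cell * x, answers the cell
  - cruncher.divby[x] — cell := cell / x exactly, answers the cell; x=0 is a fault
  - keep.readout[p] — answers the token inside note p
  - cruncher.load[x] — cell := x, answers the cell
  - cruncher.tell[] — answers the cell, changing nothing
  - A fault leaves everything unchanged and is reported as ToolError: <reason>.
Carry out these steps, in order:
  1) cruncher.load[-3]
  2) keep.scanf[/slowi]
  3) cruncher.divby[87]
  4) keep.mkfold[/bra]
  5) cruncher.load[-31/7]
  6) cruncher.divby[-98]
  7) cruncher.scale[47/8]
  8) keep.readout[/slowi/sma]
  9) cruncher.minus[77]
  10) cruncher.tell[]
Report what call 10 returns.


Answer: -421119/5488

Derivation:
[in] cruncher.load -3
= -3
[in] keep.scanf /slowi
= [sma]
[in] cruncher.divby 87
= -1/29
[in] keep.mkfold /bra
= ok
[in] cruncher.load -31/7
= -31/7
[in] cruncher.divby -98
= 31/686
[in] cruncher.scale 47/8
= 1457/5488
[in] keep.readout /slowi/sma
= guzind
[in] cruncher.minus 77
= -421119/5488
[in] cruncher.tell
= -421119/5488


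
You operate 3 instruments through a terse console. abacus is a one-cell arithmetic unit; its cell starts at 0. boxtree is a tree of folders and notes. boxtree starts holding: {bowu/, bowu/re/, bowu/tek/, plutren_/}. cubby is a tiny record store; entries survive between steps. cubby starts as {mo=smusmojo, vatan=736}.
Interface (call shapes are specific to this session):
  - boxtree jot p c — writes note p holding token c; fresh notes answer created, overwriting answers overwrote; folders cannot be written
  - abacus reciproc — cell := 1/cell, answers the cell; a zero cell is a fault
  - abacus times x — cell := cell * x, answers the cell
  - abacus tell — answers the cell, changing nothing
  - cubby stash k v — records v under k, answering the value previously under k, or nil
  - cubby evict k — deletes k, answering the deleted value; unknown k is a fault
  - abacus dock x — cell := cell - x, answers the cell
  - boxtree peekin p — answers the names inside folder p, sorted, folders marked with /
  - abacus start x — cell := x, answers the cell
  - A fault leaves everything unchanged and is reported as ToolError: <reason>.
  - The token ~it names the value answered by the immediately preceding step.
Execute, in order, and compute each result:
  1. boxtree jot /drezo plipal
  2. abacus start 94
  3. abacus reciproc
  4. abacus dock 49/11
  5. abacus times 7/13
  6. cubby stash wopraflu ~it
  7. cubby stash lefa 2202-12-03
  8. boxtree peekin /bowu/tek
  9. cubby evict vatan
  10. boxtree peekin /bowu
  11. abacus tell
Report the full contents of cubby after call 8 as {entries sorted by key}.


Answer: {lefa=2202-12-03, mo=smusmojo, vatan=736, wopraflu=-32165/13442}

Derivation:
Calling boxtree jot passing p=/drezo, c=plipal: created.
I run abacus start passing x=94, giving 94.
Using abacus reciproc, giving 1/94.
Invoking abacus dock passing x=49/11, → -4595/1034.
Next I call abacus times passing x=7/13, and observe -32165/13442.
Using cubby stash passing k=wopraflu, v=~it, yielding nil.
Invoking cubby stash passing k=lefa, v=2202-12-03, giving nil.
I call boxtree peekin passing p=/bowu/tek, → [].
I try cubby evict passing k=vatan, giving 736.
Calling boxtree peekin passing p=/bowu, → [re/, tek/].
Calling abacus tell(): -32165/13442.


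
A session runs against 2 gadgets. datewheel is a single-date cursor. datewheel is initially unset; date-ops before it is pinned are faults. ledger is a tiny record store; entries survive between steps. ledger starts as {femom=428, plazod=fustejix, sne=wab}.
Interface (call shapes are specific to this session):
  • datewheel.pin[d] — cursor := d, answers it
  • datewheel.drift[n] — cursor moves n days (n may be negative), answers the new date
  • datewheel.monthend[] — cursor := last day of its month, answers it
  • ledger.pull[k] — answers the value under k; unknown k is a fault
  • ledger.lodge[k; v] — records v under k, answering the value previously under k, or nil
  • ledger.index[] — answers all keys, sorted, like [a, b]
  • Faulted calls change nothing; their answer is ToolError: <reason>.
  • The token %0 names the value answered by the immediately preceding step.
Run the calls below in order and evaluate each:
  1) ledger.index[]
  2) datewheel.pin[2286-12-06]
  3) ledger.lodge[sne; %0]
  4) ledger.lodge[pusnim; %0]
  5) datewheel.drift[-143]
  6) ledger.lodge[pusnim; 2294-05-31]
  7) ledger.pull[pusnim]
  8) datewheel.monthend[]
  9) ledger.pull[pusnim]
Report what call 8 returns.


I try ledger.index(), which returns [femom, plazod, sne].
Next I call datewheel.pin passing d→2286-12-06, — result: 2286-12-06.
Calling ledger.lodge passing k→sne, v→%0, giving wab.
Invoking ledger.lodge passing k→pusnim, v→%0, yielding nil.
Invoking datewheel.drift passing n→-143, yielding 2286-07-16.
Next I call ledger.lodge passing k→pusnim, v→2294-05-31, — result: wab.
I try ledger.pull passing k→pusnim, yielding 2294-05-31.
Invoking datewheel.monthend(), giving 2286-07-31.
Invoking ledger.pull passing k→pusnim, which returns 2294-05-31.

Answer: 2286-07-31


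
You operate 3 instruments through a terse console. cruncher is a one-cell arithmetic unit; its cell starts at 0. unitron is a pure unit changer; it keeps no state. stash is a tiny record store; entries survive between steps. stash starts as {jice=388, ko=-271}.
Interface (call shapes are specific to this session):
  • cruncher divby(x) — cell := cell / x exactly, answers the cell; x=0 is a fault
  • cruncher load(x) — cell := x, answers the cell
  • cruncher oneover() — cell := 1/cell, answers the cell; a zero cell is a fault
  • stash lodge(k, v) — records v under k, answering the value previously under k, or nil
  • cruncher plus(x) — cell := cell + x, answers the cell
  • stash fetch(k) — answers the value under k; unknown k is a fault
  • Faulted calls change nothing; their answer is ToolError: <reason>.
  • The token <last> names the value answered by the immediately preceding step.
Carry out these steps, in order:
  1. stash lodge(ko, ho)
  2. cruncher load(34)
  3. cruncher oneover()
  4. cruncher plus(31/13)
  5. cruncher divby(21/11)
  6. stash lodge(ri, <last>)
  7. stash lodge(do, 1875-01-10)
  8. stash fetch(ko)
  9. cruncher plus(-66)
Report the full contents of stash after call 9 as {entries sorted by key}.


Answer: {do=1875-01-10, jice=388, ko=ho, ri=11737/9282}

Derivation:
~$ stash lodge k→ko v→ho
[out] -271
~$ cruncher load x→34
[out] 34
~$ cruncher oneover
[out] 1/34
~$ cruncher plus x→31/13
[out] 1067/442
~$ cruncher divby x→21/11
[out] 11737/9282
~$ stash lodge k→ri v→<last>
[out] nil
~$ stash lodge k→do v→1875-01-10
[out] nil
~$ stash fetch k→ko
[out] ho
~$ cruncher plus x→-66
[out] -600875/9282


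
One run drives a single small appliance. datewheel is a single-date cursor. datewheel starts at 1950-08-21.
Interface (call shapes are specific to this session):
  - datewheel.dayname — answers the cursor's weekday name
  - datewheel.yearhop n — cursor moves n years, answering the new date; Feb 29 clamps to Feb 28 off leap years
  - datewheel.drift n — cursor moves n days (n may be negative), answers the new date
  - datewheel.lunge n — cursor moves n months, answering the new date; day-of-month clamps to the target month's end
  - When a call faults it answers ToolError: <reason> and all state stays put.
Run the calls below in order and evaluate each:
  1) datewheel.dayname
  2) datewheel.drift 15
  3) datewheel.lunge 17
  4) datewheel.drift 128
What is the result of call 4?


Answer: 1952-06-12

Derivation:
-- 1. datewheel.dayname() => Monday
-- 2. datewheel.drift(n=15) => 1950-09-05
-- 3. datewheel.lunge(n=17) => 1952-02-05
-- 4. datewheel.drift(n=128) => 1952-06-12


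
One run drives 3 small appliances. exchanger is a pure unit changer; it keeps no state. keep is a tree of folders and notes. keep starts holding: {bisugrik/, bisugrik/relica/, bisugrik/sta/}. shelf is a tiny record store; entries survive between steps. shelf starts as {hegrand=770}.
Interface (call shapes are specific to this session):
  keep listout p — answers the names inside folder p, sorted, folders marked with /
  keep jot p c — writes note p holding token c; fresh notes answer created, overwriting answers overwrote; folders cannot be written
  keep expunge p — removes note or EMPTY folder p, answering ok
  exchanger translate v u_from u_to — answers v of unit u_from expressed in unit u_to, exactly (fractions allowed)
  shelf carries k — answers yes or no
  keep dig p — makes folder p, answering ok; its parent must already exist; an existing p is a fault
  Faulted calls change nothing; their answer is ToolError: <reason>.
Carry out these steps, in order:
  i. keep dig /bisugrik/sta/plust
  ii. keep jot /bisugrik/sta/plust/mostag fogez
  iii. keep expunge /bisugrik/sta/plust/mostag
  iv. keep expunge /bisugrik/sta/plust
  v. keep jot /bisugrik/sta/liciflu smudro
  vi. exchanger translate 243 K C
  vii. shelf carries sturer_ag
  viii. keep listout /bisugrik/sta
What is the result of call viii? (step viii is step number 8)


Answer: [liciflu]

Derivation:
·→ keep dig(p='/bisugrik/sta/plust')
·← ok
·→ keep jot(p='/bisugrik/sta/plust/mostag', c='fogez')
·← created
·→ keep expunge(p='/bisugrik/sta/plust/mostag')
·← ok
·→ keep expunge(p='/bisugrik/sta/plust')
·← ok
·→ keep jot(p='/bisugrik/sta/liciflu', c='smudro')
·← created
·→ exchanger translate(v='243', u_from='K', u_to='C')
·← -603/20
·→ shelf carries(k='sturer_ag')
·← no
·→ keep listout(p='/bisugrik/sta')
·← [liciflu]


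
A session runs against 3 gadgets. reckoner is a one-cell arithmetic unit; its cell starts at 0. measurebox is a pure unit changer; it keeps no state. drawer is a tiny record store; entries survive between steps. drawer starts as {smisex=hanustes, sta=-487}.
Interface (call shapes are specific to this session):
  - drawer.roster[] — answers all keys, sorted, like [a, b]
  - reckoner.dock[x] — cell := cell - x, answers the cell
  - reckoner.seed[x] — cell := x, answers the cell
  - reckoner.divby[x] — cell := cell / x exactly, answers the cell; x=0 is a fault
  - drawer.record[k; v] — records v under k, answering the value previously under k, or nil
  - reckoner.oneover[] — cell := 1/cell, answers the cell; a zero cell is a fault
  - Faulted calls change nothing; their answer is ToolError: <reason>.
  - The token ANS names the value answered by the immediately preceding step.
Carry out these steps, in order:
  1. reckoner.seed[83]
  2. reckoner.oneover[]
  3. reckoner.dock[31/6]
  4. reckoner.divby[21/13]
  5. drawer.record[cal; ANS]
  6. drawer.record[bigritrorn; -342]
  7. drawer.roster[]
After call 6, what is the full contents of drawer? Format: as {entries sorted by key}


==> reckoner.seed(x='83')
<== 83
==> reckoner.oneover()
<== 1/83
==> reckoner.dock(x='31/6')
<== -2567/498
==> reckoner.divby(x='21/13')
<== -33371/10458
==> drawer.record(k='cal', v='ANS')
<== nil
==> drawer.record(k='bigritrorn', v='-342')
<== nil
==> drawer.roster()
<== [bigritrorn, cal, smisex, sta]

Answer: {bigritrorn=-342, cal=-33371/10458, smisex=hanustes, sta=-487}


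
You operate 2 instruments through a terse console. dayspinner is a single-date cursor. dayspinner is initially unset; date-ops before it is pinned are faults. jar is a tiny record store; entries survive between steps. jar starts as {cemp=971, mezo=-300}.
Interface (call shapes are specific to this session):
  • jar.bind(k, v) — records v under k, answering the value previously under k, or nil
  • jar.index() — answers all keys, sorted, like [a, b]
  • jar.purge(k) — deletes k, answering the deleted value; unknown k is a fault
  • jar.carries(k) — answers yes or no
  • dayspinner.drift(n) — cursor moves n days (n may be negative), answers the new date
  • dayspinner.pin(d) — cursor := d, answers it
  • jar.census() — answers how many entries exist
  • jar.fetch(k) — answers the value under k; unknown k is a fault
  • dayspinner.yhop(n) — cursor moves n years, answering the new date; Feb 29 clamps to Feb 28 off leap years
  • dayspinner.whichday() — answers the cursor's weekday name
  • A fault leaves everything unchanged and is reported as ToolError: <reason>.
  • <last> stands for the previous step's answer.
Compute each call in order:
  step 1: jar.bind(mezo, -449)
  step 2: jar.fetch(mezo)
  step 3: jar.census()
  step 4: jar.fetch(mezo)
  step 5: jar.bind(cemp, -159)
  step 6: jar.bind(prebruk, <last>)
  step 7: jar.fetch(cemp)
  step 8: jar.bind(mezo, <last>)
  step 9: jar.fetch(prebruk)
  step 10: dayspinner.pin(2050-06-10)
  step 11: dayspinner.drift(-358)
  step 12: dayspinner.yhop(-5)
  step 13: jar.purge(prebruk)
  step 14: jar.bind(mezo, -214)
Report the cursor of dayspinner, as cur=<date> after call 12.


Answer: cur=2044-06-17

Derivation:
[in] jar.bind k: mezo v: -449
  -300
[in] jar.fetch k: mezo
  -449
[in] jar.census
  2
[in] jar.fetch k: mezo
  -449
[in] jar.bind k: cemp v: -159
  971
[in] jar.bind k: prebruk v: <last>
  nil
[in] jar.fetch k: cemp
  -159
[in] jar.bind k: mezo v: <last>
  -449
[in] jar.fetch k: prebruk
  971
[in] dayspinner.pin d: 2050-06-10
  2050-06-10
[in] dayspinner.drift n: -358
  2049-06-17
[in] dayspinner.yhop n: -5
  2044-06-17
[in] jar.purge k: prebruk
  971
[in] jar.bind k: mezo v: -214
  -159


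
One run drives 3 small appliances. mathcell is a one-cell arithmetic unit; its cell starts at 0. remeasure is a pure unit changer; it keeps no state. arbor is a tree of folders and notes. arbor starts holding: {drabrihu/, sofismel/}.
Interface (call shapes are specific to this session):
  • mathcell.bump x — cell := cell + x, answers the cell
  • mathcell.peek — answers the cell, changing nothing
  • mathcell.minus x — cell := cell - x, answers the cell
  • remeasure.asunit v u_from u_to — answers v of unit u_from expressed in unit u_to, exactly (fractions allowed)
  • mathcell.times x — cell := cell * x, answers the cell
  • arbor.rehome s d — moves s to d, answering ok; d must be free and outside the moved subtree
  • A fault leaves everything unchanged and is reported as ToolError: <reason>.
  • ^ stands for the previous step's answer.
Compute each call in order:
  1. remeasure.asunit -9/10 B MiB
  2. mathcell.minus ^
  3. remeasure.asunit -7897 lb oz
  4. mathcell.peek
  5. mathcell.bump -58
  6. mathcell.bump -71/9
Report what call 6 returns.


→ remeasure.asunit(v: -9/10, u_from: B, u_to: MiB)
← -9/10485760
→ mathcell.minus(x: ^)
← 9/10485760
→ remeasure.asunit(v: -7897, u_from: lb, u_to: oz)
← -126352
→ mathcell.peek()
← 9/10485760
→ mathcell.bump(x: -58)
← -608174071/10485760
→ mathcell.bump(x: -71/9)
← -6218055599/94371840

Answer: -6218055599/94371840


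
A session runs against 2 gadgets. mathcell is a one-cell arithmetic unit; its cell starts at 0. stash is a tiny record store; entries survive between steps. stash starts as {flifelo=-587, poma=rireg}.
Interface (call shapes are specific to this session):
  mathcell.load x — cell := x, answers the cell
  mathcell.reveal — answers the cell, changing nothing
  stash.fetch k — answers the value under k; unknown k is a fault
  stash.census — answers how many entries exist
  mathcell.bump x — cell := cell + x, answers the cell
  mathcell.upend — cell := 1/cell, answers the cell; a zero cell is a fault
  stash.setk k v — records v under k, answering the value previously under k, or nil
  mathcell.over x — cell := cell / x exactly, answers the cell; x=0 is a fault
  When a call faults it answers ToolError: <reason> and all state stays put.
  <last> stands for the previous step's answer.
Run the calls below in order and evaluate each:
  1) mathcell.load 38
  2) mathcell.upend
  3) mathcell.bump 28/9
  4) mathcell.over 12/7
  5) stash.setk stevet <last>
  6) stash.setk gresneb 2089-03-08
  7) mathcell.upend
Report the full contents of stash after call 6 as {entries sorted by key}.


Answer: {flifelo=-587, gresneb=2089-03-08, poma=rireg, stevet=7511/4104}

Derivation:
==> mathcell.load(x: 38)
<== 38
==> mathcell.upend()
<== 1/38
==> mathcell.bump(x: 28/9)
<== 1073/342
==> mathcell.over(x: 12/7)
<== 7511/4104
==> stash.setk(k: stevet, v: <last>)
<== nil
==> stash.setk(k: gresneb, v: 2089-03-08)
<== nil
==> mathcell.upend()
<== 4104/7511
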